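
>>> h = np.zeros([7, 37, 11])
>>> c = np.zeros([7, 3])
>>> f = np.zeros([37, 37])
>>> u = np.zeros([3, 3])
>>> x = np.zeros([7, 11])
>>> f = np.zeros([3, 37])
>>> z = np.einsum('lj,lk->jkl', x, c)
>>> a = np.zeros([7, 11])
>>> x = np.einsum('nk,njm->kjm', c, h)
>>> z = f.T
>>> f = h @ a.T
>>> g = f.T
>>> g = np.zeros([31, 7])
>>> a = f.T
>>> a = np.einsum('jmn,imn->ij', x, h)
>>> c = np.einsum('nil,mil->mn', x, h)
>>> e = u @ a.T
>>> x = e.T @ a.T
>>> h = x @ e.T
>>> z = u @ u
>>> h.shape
(7, 3)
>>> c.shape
(7, 3)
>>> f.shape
(7, 37, 7)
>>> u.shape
(3, 3)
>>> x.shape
(7, 7)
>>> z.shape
(3, 3)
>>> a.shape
(7, 3)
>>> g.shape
(31, 7)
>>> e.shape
(3, 7)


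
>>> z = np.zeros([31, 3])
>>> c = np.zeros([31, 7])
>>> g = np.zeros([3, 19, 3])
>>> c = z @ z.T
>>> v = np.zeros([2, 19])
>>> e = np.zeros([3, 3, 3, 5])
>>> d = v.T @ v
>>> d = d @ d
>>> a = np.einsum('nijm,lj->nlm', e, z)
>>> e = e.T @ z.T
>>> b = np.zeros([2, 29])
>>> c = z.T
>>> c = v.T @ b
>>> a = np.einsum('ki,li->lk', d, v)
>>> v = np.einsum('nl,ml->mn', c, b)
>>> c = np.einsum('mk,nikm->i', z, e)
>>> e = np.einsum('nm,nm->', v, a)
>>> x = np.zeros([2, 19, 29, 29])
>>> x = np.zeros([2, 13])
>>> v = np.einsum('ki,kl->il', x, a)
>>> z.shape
(31, 3)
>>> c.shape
(3,)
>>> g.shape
(3, 19, 3)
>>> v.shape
(13, 19)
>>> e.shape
()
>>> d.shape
(19, 19)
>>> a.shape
(2, 19)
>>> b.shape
(2, 29)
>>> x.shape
(2, 13)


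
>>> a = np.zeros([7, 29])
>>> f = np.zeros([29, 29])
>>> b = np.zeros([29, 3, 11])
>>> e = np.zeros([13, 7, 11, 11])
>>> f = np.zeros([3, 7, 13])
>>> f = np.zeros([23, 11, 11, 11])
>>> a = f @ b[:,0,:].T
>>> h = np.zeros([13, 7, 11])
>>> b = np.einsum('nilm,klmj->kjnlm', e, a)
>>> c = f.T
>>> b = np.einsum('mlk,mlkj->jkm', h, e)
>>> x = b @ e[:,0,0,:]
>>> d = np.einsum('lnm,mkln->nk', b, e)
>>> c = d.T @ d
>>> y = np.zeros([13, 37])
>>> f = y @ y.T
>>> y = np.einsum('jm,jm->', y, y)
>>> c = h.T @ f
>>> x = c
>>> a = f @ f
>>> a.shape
(13, 13)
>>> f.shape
(13, 13)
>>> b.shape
(11, 11, 13)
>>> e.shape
(13, 7, 11, 11)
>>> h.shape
(13, 7, 11)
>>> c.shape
(11, 7, 13)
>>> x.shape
(11, 7, 13)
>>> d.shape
(11, 7)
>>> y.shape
()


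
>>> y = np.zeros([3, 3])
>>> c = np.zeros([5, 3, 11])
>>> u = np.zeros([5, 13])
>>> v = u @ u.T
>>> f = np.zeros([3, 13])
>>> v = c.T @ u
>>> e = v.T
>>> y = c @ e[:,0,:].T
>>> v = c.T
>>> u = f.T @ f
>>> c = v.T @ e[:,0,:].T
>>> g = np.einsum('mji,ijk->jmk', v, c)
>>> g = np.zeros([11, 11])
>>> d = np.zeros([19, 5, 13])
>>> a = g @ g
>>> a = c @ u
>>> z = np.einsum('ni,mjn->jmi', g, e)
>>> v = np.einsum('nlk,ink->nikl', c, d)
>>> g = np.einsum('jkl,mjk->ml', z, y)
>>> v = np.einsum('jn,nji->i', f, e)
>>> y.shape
(5, 3, 13)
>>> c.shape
(5, 3, 13)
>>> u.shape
(13, 13)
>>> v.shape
(11,)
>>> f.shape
(3, 13)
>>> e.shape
(13, 3, 11)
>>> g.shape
(5, 11)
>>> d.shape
(19, 5, 13)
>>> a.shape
(5, 3, 13)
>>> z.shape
(3, 13, 11)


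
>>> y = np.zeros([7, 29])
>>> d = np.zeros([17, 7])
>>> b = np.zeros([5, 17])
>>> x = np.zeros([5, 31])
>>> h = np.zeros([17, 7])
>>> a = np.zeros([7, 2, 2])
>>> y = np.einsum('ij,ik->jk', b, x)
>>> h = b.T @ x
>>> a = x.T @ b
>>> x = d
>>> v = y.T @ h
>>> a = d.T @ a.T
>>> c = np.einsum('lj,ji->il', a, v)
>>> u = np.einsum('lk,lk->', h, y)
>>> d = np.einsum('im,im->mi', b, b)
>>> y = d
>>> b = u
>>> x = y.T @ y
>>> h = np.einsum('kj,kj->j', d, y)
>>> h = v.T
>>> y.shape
(17, 5)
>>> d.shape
(17, 5)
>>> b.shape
()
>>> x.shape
(5, 5)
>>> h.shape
(31, 31)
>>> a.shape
(7, 31)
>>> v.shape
(31, 31)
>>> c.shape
(31, 7)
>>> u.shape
()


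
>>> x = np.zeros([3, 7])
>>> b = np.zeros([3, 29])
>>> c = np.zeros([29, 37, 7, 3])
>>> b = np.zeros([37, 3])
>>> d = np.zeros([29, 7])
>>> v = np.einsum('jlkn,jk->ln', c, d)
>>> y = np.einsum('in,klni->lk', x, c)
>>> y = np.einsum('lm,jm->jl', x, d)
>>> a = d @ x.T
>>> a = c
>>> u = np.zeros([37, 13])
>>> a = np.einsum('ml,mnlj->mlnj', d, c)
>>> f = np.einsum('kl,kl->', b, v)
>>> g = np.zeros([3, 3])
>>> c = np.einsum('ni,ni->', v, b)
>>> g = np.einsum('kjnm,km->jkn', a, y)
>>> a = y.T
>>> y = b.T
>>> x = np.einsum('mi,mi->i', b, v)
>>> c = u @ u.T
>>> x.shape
(3,)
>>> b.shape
(37, 3)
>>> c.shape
(37, 37)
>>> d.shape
(29, 7)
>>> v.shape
(37, 3)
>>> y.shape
(3, 37)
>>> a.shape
(3, 29)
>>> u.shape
(37, 13)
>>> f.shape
()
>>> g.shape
(7, 29, 37)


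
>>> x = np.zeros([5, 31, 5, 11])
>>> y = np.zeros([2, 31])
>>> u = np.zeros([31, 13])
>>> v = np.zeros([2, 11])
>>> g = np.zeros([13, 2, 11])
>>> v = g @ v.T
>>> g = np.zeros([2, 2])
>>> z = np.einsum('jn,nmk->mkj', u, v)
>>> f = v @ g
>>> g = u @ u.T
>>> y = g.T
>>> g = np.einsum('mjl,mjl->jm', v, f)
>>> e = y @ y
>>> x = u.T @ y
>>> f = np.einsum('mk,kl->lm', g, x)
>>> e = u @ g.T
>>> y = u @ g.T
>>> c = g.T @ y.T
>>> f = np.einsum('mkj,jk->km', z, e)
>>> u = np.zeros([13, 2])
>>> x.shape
(13, 31)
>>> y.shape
(31, 2)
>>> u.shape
(13, 2)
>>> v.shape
(13, 2, 2)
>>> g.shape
(2, 13)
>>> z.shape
(2, 2, 31)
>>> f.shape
(2, 2)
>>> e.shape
(31, 2)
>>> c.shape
(13, 31)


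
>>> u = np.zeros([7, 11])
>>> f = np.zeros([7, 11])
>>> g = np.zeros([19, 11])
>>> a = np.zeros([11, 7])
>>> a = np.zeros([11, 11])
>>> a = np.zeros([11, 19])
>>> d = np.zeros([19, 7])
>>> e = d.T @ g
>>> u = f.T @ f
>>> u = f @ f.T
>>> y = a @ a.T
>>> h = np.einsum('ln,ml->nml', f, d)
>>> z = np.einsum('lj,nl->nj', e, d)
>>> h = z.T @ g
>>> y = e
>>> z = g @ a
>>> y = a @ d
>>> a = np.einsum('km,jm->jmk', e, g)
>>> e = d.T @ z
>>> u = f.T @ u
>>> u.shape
(11, 7)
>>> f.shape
(7, 11)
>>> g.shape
(19, 11)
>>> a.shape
(19, 11, 7)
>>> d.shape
(19, 7)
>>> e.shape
(7, 19)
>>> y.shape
(11, 7)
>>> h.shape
(11, 11)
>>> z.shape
(19, 19)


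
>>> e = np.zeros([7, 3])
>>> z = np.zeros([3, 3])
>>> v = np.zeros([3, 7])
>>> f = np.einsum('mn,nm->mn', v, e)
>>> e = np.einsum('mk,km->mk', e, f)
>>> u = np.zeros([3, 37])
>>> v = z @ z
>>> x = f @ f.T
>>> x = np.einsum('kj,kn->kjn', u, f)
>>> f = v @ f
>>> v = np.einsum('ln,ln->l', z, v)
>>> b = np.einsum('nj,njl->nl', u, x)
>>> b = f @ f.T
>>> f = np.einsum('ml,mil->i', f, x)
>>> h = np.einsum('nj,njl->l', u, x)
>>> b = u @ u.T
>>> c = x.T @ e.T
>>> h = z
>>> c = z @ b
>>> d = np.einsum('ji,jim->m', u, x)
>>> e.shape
(7, 3)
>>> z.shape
(3, 3)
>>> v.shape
(3,)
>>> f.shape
(37,)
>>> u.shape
(3, 37)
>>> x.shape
(3, 37, 7)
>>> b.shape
(3, 3)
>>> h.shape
(3, 3)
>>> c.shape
(3, 3)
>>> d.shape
(7,)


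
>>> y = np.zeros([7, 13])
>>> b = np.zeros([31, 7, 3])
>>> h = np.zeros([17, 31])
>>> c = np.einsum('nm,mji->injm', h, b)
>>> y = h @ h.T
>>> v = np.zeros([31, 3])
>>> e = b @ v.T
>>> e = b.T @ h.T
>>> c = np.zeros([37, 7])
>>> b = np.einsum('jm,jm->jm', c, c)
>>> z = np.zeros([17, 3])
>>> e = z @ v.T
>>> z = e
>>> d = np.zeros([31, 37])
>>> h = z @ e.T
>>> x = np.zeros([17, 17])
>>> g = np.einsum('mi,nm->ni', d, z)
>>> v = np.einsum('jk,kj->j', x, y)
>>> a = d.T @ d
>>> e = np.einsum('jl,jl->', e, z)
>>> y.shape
(17, 17)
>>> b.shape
(37, 7)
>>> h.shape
(17, 17)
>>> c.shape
(37, 7)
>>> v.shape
(17,)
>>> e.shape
()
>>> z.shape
(17, 31)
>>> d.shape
(31, 37)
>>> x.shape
(17, 17)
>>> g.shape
(17, 37)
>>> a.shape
(37, 37)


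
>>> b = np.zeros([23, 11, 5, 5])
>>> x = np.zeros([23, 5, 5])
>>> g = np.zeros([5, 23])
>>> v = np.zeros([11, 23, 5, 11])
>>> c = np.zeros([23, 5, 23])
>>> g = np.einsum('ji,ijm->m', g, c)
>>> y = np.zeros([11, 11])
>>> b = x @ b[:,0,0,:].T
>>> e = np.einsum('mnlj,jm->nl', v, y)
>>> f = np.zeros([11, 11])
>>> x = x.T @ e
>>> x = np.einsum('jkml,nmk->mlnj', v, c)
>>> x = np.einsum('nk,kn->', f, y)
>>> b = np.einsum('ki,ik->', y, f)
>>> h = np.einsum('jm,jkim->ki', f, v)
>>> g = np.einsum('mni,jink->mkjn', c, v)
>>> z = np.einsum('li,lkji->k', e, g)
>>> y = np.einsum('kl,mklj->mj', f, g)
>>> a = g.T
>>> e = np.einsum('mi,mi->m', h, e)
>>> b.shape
()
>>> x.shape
()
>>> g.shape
(23, 11, 11, 5)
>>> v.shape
(11, 23, 5, 11)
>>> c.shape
(23, 5, 23)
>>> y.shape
(23, 5)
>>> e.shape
(23,)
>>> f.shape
(11, 11)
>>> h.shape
(23, 5)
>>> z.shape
(11,)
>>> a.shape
(5, 11, 11, 23)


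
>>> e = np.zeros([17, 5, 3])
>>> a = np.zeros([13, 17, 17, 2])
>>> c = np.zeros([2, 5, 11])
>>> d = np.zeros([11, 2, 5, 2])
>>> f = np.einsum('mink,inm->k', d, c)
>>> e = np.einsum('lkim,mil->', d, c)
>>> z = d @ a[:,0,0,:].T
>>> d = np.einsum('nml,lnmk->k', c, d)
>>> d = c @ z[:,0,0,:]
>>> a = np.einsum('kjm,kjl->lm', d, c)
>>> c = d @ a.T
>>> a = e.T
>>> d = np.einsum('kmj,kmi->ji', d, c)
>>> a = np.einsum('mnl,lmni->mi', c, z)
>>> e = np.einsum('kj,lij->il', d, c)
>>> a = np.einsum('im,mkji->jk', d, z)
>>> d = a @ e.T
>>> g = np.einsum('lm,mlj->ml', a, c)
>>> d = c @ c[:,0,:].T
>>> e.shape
(5, 2)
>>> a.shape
(5, 2)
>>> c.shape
(2, 5, 11)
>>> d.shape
(2, 5, 2)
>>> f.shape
(2,)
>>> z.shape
(11, 2, 5, 13)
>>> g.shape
(2, 5)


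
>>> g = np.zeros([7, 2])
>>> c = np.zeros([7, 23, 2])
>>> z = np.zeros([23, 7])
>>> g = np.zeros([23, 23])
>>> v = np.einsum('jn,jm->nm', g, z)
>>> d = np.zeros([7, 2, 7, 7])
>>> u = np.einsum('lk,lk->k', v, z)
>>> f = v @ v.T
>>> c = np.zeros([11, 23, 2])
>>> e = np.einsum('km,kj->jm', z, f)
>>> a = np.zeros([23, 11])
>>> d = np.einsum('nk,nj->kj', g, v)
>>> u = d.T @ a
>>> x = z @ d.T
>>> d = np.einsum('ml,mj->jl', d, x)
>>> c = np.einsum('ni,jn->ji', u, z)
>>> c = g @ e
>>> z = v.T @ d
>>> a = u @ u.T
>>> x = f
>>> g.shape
(23, 23)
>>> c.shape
(23, 7)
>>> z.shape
(7, 7)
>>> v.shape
(23, 7)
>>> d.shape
(23, 7)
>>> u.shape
(7, 11)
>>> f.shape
(23, 23)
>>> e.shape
(23, 7)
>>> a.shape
(7, 7)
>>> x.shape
(23, 23)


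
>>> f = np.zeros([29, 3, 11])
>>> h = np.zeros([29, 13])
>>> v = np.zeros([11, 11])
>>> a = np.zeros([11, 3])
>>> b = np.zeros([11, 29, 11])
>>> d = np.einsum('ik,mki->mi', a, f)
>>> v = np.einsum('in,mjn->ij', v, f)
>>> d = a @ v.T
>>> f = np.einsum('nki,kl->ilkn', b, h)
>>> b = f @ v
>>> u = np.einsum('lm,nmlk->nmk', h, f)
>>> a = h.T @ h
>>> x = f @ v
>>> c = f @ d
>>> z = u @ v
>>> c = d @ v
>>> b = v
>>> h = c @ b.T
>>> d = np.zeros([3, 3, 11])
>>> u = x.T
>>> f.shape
(11, 13, 29, 11)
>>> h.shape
(11, 11)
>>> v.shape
(11, 3)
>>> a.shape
(13, 13)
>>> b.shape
(11, 3)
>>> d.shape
(3, 3, 11)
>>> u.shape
(3, 29, 13, 11)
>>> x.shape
(11, 13, 29, 3)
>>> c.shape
(11, 3)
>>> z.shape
(11, 13, 3)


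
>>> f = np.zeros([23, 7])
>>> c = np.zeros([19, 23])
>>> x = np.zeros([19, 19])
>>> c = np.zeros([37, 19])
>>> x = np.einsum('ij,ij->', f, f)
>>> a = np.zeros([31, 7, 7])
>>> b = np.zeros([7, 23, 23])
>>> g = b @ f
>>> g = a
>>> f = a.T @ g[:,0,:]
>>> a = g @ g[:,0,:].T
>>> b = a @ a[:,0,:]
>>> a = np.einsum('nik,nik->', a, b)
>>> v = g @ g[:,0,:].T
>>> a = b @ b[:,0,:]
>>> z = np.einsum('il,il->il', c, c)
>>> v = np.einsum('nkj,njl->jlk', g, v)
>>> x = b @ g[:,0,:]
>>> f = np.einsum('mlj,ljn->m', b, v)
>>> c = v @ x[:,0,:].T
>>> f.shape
(31,)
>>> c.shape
(7, 31, 31)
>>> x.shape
(31, 7, 7)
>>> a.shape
(31, 7, 31)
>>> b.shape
(31, 7, 31)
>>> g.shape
(31, 7, 7)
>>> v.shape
(7, 31, 7)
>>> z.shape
(37, 19)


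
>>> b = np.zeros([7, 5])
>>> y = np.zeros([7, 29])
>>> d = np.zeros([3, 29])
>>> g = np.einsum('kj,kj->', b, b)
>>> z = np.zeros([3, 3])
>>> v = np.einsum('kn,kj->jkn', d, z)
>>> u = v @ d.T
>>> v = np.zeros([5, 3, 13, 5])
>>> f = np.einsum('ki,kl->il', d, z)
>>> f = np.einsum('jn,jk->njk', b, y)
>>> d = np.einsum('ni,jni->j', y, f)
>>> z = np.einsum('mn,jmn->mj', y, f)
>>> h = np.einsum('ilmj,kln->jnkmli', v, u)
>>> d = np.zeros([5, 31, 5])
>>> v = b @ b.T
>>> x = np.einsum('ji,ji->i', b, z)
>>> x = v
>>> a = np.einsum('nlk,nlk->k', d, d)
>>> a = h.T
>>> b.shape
(7, 5)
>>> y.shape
(7, 29)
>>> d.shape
(5, 31, 5)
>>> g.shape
()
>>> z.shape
(7, 5)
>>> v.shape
(7, 7)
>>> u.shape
(3, 3, 3)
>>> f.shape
(5, 7, 29)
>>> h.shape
(5, 3, 3, 13, 3, 5)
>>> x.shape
(7, 7)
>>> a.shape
(5, 3, 13, 3, 3, 5)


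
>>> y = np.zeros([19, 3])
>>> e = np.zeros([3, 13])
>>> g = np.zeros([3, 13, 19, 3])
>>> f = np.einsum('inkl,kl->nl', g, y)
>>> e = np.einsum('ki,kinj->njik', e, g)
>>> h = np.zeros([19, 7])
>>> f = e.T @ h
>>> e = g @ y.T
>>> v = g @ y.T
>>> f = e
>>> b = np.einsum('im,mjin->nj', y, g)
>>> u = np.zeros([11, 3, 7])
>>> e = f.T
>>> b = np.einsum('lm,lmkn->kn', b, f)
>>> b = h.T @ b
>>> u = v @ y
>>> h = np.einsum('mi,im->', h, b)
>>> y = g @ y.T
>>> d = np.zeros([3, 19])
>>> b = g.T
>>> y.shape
(3, 13, 19, 19)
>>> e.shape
(19, 19, 13, 3)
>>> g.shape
(3, 13, 19, 3)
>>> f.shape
(3, 13, 19, 19)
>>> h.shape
()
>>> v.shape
(3, 13, 19, 19)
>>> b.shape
(3, 19, 13, 3)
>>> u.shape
(3, 13, 19, 3)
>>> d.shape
(3, 19)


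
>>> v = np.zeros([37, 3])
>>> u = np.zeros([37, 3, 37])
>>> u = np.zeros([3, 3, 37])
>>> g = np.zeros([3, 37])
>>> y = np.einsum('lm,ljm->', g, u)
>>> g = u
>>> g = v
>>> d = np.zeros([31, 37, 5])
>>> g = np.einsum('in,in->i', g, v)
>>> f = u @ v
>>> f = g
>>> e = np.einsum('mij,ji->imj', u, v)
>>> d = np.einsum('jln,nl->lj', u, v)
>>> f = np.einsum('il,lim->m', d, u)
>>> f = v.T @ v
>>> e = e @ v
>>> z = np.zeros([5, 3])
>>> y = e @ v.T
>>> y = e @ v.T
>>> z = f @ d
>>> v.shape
(37, 3)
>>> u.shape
(3, 3, 37)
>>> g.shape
(37,)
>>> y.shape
(3, 3, 37)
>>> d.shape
(3, 3)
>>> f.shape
(3, 3)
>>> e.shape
(3, 3, 3)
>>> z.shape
(3, 3)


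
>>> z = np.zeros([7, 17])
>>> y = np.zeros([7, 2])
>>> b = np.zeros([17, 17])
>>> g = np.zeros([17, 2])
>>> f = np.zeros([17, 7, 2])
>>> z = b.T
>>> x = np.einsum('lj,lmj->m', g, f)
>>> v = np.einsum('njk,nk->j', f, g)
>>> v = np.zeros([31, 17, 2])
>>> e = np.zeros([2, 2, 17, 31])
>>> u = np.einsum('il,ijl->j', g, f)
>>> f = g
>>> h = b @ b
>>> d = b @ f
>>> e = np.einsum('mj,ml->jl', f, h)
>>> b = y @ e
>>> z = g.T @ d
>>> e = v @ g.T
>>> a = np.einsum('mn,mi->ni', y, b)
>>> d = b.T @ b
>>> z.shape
(2, 2)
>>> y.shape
(7, 2)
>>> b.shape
(7, 17)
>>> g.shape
(17, 2)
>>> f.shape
(17, 2)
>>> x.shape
(7,)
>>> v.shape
(31, 17, 2)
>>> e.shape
(31, 17, 17)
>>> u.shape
(7,)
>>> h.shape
(17, 17)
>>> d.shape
(17, 17)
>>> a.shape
(2, 17)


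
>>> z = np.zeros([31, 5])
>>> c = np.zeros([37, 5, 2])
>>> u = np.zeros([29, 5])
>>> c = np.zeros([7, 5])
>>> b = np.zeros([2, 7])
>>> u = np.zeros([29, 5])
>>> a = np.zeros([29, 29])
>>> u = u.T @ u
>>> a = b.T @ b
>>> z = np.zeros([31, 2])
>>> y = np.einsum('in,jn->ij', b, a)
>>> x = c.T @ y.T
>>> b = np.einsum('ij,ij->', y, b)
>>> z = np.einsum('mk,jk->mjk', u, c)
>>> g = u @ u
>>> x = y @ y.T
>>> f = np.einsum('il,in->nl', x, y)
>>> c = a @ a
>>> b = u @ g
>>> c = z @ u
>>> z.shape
(5, 7, 5)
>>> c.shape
(5, 7, 5)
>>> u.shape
(5, 5)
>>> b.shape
(5, 5)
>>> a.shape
(7, 7)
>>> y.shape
(2, 7)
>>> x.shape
(2, 2)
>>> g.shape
(5, 5)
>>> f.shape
(7, 2)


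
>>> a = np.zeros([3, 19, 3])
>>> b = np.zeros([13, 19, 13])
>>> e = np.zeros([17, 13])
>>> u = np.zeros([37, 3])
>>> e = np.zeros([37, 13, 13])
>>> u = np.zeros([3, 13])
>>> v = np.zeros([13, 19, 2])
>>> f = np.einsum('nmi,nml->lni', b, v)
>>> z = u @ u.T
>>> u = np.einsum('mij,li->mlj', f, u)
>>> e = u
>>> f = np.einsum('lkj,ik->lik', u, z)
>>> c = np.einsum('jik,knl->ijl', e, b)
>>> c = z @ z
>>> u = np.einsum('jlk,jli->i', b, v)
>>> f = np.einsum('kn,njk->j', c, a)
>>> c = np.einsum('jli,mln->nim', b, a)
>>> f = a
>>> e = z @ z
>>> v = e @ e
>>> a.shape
(3, 19, 3)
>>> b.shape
(13, 19, 13)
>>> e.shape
(3, 3)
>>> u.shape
(2,)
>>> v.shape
(3, 3)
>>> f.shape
(3, 19, 3)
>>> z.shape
(3, 3)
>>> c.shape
(3, 13, 3)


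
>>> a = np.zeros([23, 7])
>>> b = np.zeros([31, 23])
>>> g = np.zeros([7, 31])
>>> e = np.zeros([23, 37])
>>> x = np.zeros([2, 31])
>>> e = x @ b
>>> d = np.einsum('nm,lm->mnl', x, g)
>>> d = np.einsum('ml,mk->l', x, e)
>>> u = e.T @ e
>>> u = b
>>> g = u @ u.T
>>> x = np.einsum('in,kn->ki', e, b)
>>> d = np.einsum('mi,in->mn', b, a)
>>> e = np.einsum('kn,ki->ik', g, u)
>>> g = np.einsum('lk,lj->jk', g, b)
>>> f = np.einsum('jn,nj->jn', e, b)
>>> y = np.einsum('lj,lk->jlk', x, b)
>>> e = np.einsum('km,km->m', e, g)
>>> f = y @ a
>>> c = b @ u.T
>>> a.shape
(23, 7)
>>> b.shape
(31, 23)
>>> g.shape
(23, 31)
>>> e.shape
(31,)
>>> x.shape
(31, 2)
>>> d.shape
(31, 7)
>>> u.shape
(31, 23)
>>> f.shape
(2, 31, 7)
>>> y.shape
(2, 31, 23)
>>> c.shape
(31, 31)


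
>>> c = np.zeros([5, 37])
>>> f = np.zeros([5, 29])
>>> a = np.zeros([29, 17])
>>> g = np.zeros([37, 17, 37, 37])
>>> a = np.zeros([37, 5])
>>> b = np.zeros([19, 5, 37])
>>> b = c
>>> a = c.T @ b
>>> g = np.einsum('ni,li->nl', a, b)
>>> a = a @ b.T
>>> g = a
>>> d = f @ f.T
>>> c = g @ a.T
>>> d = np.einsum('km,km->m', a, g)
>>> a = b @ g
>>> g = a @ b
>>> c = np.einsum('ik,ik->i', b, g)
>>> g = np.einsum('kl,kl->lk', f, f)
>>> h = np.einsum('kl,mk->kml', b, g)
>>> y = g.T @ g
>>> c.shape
(5,)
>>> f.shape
(5, 29)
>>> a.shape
(5, 5)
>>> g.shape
(29, 5)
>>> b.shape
(5, 37)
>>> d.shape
(5,)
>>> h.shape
(5, 29, 37)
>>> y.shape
(5, 5)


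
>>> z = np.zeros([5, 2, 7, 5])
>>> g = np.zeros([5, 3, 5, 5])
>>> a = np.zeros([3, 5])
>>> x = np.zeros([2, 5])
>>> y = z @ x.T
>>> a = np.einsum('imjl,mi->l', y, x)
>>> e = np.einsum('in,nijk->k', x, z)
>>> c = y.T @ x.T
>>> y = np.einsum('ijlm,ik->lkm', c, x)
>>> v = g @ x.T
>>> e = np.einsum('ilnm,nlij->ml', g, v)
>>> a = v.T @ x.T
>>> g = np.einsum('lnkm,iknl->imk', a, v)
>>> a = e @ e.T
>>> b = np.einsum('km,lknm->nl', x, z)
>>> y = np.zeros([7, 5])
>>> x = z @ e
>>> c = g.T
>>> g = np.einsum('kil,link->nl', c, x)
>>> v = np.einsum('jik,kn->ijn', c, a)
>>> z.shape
(5, 2, 7, 5)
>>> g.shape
(7, 5)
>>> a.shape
(5, 5)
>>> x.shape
(5, 2, 7, 3)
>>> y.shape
(7, 5)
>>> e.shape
(5, 3)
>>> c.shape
(3, 2, 5)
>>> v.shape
(2, 3, 5)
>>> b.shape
(7, 5)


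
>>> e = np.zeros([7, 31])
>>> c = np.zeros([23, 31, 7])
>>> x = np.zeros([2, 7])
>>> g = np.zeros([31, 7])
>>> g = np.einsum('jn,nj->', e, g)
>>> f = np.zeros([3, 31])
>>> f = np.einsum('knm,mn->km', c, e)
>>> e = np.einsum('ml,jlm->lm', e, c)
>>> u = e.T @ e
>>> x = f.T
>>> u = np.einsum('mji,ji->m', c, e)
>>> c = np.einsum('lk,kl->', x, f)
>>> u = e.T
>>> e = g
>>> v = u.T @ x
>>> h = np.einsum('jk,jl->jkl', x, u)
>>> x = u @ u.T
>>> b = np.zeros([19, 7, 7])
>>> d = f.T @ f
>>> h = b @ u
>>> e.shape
()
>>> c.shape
()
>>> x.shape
(7, 7)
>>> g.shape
()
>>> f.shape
(23, 7)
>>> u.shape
(7, 31)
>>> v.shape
(31, 23)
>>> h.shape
(19, 7, 31)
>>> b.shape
(19, 7, 7)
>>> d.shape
(7, 7)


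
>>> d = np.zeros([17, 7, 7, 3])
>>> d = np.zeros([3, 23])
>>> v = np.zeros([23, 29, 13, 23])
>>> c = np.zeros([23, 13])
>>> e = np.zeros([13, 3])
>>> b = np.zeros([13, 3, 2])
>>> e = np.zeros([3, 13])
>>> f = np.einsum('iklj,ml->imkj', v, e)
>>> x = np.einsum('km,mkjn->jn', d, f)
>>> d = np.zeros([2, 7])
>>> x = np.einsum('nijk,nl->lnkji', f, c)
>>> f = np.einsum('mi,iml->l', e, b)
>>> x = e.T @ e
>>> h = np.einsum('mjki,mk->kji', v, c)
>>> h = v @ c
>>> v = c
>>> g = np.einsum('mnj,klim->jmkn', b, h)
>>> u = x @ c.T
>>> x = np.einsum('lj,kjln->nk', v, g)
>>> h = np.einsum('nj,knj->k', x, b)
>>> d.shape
(2, 7)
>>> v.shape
(23, 13)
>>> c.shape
(23, 13)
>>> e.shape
(3, 13)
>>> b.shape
(13, 3, 2)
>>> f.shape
(2,)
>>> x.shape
(3, 2)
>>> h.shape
(13,)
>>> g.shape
(2, 13, 23, 3)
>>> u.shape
(13, 23)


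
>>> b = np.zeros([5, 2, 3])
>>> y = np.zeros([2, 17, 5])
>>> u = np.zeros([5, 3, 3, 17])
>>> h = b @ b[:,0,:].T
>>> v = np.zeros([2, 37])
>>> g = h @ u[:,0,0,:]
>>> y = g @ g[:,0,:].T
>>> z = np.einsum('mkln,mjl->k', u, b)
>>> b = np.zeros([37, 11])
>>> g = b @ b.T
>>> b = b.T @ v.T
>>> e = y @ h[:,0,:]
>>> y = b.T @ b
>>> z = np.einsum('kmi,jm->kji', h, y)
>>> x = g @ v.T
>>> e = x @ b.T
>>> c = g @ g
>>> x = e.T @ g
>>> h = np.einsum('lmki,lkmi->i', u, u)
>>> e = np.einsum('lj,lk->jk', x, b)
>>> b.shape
(11, 2)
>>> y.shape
(2, 2)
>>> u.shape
(5, 3, 3, 17)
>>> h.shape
(17,)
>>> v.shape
(2, 37)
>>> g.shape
(37, 37)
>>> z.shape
(5, 2, 5)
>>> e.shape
(37, 2)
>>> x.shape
(11, 37)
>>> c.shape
(37, 37)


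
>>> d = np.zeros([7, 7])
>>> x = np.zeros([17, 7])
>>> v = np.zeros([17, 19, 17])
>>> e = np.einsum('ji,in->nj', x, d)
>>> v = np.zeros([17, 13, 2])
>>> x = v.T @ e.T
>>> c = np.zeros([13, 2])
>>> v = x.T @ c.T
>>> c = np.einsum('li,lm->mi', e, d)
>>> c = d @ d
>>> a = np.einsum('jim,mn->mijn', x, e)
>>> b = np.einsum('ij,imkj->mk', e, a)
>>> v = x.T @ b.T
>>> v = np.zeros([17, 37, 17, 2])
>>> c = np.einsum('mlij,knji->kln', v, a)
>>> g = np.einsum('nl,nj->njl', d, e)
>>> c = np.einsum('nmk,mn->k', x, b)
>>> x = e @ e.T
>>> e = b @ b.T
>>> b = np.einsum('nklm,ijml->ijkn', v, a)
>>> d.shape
(7, 7)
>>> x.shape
(7, 7)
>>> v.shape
(17, 37, 17, 2)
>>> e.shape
(13, 13)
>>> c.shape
(7,)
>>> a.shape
(7, 13, 2, 17)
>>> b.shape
(7, 13, 37, 17)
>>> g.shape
(7, 17, 7)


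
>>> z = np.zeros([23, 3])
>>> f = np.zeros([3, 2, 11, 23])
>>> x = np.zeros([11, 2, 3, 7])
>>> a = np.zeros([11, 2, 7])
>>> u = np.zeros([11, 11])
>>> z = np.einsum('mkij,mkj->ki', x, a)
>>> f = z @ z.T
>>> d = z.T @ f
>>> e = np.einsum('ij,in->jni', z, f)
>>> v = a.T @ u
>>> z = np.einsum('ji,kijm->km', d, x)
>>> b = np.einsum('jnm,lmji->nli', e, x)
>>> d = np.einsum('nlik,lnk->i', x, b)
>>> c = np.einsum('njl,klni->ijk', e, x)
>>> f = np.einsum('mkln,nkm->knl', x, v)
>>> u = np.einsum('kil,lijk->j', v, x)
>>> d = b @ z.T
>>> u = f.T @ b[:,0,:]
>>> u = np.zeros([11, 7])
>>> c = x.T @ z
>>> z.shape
(11, 7)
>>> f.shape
(2, 7, 3)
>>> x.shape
(11, 2, 3, 7)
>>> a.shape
(11, 2, 7)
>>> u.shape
(11, 7)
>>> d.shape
(2, 11, 11)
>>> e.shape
(3, 2, 2)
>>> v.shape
(7, 2, 11)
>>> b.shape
(2, 11, 7)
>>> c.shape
(7, 3, 2, 7)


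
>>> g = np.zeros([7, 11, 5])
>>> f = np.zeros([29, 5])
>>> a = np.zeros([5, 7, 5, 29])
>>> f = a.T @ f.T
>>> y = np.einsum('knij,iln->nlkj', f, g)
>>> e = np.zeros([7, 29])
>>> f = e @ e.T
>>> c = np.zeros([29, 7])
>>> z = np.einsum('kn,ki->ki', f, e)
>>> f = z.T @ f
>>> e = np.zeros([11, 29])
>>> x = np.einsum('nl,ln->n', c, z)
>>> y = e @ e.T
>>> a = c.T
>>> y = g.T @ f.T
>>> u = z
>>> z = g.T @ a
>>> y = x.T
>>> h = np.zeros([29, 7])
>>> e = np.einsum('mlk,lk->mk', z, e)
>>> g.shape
(7, 11, 5)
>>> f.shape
(29, 7)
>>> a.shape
(7, 29)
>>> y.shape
(29,)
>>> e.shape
(5, 29)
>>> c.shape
(29, 7)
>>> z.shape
(5, 11, 29)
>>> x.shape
(29,)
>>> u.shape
(7, 29)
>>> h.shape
(29, 7)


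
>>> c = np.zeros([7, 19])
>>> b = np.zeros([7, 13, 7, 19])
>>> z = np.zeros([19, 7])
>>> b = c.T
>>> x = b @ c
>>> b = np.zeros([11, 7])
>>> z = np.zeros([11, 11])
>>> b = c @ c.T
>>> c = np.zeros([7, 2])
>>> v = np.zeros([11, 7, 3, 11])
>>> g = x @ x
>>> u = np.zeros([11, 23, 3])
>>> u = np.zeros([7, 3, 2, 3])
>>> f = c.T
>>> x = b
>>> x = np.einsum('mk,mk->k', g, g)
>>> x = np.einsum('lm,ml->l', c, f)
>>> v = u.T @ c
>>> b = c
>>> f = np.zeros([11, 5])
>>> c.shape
(7, 2)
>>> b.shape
(7, 2)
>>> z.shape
(11, 11)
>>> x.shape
(7,)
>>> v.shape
(3, 2, 3, 2)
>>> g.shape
(19, 19)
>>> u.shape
(7, 3, 2, 3)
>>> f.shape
(11, 5)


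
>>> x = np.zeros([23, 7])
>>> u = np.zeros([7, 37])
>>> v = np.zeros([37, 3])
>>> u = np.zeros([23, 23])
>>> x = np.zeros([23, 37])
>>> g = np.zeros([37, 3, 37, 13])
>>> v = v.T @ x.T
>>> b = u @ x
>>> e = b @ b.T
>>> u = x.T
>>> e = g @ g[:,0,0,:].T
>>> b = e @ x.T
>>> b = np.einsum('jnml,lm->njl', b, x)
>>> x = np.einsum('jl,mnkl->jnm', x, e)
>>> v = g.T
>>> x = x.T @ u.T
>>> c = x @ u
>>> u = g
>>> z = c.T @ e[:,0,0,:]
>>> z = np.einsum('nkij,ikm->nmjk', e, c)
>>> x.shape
(37, 3, 37)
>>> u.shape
(37, 3, 37, 13)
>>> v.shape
(13, 37, 3, 37)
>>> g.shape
(37, 3, 37, 13)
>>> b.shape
(3, 37, 23)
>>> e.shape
(37, 3, 37, 37)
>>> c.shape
(37, 3, 23)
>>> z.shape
(37, 23, 37, 3)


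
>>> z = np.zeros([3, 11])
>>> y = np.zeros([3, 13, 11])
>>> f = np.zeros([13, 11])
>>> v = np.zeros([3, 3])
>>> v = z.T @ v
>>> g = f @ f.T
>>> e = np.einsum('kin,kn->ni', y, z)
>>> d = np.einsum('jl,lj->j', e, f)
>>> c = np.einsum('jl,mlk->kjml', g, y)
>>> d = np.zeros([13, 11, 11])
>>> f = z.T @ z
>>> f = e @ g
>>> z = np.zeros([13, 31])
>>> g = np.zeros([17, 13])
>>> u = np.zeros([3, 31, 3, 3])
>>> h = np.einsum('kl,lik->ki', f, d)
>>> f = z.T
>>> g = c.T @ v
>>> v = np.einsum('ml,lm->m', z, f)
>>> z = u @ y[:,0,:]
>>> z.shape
(3, 31, 3, 11)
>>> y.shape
(3, 13, 11)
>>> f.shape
(31, 13)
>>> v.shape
(13,)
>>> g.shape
(13, 3, 13, 3)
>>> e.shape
(11, 13)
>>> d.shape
(13, 11, 11)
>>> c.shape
(11, 13, 3, 13)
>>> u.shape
(3, 31, 3, 3)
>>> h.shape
(11, 11)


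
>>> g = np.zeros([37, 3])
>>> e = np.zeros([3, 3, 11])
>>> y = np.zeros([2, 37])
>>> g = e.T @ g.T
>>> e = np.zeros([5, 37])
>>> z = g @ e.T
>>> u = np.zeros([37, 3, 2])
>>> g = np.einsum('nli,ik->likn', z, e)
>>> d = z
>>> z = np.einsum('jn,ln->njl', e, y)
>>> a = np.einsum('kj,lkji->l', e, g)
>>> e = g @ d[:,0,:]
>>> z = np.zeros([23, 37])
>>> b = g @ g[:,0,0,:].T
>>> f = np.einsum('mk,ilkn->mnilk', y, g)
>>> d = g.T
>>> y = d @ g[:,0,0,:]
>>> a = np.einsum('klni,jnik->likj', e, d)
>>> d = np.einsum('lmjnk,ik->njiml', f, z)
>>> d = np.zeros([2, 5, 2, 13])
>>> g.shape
(3, 5, 37, 11)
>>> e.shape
(3, 5, 37, 5)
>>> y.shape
(11, 37, 5, 11)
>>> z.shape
(23, 37)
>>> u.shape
(37, 3, 2)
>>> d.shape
(2, 5, 2, 13)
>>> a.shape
(5, 5, 3, 11)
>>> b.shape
(3, 5, 37, 3)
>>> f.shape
(2, 11, 3, 5, 37)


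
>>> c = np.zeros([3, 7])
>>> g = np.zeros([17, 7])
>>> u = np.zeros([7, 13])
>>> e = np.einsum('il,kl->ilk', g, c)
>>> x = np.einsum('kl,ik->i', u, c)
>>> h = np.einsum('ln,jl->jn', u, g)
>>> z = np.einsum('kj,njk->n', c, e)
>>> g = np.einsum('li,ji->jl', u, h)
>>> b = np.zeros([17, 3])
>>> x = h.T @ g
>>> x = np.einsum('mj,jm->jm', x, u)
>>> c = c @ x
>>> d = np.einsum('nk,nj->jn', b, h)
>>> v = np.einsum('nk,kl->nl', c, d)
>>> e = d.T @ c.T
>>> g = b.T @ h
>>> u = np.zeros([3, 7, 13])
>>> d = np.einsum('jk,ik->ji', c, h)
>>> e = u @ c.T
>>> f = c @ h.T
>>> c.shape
(3, 13)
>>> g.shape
(3, 13)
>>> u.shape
(3, 7, 13)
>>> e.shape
(3, 7, 3)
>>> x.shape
(7, 13)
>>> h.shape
(17, 13)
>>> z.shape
(17,)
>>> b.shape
(17, 3)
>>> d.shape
(3, 17)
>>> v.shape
(3, 17)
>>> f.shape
(3, 17)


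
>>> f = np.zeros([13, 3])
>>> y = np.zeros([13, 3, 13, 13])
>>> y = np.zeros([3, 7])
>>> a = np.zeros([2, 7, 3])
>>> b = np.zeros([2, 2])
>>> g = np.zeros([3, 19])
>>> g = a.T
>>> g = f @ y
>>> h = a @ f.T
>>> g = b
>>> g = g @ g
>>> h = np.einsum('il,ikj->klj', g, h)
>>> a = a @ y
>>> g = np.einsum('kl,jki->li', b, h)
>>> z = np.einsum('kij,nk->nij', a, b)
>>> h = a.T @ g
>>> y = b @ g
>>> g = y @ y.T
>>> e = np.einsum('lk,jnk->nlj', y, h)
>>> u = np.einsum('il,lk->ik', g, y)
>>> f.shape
(13, 3)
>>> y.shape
(2, 13)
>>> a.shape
(2, 7, 7)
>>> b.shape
(2, 2)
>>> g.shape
(2, 2)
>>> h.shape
(7, 7, 13)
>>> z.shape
(2, 7, 7)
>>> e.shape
(7, 2, 7)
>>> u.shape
(2, 13)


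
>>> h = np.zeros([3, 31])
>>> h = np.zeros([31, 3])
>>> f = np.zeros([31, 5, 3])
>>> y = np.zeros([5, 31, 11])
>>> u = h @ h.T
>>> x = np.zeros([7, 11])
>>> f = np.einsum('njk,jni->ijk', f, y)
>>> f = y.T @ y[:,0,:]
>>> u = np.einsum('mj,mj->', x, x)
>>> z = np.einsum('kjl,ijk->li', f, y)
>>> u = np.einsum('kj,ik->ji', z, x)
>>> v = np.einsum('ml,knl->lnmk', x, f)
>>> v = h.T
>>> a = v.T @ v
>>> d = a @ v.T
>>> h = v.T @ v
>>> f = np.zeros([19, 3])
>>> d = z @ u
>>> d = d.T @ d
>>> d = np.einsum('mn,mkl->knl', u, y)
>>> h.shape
(31, 31)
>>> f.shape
(19, 3)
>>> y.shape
(5, 31, 11)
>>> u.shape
(5, 7)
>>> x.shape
(7, 11)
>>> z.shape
(11, 5)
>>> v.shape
(3, 31)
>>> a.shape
(31, 31)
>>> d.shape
(31, 7, 11)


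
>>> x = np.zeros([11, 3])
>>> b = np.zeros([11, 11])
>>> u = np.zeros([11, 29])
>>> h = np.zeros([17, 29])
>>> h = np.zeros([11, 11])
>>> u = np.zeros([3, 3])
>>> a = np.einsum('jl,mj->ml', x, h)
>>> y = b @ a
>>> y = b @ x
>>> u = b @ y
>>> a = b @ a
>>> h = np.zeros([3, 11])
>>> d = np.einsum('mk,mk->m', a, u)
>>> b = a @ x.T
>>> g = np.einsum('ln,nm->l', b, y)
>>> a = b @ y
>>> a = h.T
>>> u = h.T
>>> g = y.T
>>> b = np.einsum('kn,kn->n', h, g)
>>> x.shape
(11, 3)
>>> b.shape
(11,)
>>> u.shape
(11, 3)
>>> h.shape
(3, 11)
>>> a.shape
(11, 3)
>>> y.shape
(11, 3)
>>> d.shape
(11,)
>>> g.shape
(3, 11)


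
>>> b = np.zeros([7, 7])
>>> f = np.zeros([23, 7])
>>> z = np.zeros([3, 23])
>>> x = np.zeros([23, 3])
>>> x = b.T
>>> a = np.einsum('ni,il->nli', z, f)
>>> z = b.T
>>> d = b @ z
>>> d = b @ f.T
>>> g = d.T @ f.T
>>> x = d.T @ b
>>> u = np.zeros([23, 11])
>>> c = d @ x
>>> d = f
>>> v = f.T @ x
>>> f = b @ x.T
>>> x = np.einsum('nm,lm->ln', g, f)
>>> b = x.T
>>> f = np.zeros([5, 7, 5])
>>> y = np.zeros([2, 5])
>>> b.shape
(23, 7)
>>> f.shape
(5, 7, 5)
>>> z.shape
(7, 7)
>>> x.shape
(7, 23)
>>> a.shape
(3, 7, 23)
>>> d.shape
(23, 7)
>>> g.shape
(23, 23)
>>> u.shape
(23, 11)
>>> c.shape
(7, 7)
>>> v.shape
(7, 7)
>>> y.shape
(2, 5)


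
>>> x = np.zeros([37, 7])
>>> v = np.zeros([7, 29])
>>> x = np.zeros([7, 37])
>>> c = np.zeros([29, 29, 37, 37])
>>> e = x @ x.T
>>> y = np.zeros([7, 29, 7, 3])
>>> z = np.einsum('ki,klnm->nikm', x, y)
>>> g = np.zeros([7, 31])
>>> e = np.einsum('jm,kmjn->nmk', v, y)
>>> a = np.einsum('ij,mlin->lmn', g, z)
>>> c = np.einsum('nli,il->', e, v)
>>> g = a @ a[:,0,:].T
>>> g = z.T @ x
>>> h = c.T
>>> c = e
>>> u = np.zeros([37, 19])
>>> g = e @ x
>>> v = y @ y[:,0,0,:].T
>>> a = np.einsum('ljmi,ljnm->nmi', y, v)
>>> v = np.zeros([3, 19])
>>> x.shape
(7, 37)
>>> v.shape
(3, 19)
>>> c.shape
(3, 29, 7)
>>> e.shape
(3, 29, 7)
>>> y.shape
(7, 29, 7, 3)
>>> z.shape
(7, 37, 7, 3)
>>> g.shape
(3, 29, 37)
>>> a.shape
(7, 7, 3)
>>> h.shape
()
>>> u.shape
(37, 19)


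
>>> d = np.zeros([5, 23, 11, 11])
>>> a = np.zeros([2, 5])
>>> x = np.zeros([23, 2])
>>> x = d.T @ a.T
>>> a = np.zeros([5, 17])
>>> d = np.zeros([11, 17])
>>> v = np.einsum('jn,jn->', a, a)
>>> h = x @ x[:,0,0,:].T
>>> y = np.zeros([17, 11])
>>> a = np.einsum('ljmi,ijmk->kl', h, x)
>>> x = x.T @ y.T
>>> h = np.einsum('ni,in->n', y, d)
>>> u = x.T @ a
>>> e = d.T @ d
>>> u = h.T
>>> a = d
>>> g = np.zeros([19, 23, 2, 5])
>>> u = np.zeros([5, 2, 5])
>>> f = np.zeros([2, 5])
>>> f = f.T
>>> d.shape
(11, 17)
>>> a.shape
(11, 17)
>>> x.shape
(2, 23, 11, 17)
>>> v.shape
()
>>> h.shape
(17,)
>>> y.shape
(17, 11)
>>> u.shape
(5, 2, 5)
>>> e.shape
(17, 17)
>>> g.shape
(19, 23, 2, 5)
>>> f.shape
(5, 2)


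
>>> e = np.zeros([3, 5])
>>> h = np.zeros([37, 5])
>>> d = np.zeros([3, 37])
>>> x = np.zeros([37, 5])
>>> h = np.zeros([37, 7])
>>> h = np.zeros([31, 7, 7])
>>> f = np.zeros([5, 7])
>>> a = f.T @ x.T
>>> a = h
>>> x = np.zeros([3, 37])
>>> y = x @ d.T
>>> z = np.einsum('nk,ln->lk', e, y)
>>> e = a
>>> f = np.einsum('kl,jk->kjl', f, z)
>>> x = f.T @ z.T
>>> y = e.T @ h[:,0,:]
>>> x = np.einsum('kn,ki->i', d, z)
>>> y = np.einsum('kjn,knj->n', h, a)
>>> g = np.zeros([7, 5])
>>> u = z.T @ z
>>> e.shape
(31, 7, 7)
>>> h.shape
(31, 7, 7)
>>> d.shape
(3, 37)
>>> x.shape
(5,)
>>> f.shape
(5, 3, 7)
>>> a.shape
(31, 7, 7)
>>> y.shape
(7,)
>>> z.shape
(3, 5)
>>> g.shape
(7, 5)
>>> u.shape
(5, 5)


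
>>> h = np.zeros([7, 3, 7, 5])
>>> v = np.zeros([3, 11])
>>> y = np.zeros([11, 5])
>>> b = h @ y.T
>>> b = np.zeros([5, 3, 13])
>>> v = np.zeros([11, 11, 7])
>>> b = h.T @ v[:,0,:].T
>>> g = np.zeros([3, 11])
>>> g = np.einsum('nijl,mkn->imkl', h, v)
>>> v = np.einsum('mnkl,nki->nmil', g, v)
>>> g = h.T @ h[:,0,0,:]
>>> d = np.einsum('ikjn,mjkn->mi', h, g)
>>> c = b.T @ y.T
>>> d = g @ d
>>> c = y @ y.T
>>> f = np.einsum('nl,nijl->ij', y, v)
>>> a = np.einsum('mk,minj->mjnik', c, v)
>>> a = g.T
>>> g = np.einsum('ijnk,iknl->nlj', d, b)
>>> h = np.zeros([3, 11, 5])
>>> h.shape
(3, 11, 5)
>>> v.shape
(11, 3, 7, 5)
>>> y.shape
(11, 5)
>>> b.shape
(5, 7, 3, 11)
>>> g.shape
(3, 11, 7)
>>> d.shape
(5, 7, 3, 7)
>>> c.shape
(11, 11)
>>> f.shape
(3, 7)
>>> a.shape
(5, 3, 7, 5)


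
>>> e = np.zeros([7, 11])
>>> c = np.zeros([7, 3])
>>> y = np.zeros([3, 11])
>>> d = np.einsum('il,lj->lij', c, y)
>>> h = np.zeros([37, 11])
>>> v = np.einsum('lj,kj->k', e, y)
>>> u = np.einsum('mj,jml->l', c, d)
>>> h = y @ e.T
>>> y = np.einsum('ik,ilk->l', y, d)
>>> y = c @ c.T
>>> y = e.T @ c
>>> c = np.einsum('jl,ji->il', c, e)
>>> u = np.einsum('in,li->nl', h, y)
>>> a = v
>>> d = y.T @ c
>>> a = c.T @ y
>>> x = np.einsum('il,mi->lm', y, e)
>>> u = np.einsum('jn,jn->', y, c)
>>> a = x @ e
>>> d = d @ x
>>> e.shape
(7, 11)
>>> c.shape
(11, 3)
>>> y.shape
(11, 3)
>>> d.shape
(3, 7)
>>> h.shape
(3, 7)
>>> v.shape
(3,)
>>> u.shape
()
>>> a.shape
(3, 11)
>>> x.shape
(3, 7)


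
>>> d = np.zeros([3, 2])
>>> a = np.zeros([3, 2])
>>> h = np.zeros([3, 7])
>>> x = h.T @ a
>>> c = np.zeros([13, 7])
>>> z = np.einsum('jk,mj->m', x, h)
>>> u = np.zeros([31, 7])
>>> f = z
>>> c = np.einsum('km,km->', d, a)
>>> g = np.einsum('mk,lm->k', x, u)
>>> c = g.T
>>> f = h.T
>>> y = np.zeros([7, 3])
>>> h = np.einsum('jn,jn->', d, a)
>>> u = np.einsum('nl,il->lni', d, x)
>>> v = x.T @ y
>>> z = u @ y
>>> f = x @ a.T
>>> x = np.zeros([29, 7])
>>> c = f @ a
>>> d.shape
(3, 2)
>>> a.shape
(3, 2)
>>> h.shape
()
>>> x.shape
(29, 7)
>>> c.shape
(7, 2)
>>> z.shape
(2, 3, 3)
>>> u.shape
(2, 3, 7)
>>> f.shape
(7, 3)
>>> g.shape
(2,)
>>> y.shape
(7, 3)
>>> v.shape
(2, 3)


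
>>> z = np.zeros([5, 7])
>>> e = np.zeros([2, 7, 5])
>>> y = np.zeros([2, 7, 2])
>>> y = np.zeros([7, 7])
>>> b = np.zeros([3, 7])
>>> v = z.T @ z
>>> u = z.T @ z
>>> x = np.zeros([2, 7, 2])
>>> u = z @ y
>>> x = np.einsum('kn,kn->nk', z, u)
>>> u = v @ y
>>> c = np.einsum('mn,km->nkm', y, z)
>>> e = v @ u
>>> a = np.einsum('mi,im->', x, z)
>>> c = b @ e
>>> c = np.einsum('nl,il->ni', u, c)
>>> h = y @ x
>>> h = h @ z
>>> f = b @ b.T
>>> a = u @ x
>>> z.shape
(5, 7)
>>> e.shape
(7, 7)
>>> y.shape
(7, 7)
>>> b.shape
(3, 7)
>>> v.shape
(7, 7)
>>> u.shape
(7, 7)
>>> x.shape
(7, 5)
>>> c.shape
(7, 3)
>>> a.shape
(7, 5)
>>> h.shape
(7, 7)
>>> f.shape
(3, 3)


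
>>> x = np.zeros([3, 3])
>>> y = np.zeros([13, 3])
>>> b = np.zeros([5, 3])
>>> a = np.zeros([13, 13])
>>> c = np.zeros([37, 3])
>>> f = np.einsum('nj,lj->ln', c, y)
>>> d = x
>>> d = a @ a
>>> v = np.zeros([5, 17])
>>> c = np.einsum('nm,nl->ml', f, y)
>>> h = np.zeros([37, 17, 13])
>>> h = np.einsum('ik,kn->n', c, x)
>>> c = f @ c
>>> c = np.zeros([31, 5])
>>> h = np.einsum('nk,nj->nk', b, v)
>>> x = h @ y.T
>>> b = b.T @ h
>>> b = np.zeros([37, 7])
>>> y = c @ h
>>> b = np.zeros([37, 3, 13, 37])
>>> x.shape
(5, 13)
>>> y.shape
(31, 3)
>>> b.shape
(37, 3, 13, 37)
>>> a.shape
(13, 13)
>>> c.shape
(31, 5)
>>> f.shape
(13, 37)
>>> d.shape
(13, 13)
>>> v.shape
(5, 17)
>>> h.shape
(5, 3)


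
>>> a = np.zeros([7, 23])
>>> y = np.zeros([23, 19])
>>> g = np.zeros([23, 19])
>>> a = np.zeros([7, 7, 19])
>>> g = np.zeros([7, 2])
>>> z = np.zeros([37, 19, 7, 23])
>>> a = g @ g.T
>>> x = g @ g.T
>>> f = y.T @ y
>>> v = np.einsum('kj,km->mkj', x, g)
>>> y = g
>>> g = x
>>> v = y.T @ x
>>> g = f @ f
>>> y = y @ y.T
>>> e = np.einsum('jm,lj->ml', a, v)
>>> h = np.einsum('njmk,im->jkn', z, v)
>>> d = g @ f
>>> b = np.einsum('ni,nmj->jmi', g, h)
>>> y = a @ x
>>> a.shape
(7, 7)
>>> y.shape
(7, 7)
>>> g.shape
(19, 19)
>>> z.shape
(37, 19, 7, 23)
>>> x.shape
(7, 7)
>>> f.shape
(19, 19)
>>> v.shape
(2, 7)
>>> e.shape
(7, 2)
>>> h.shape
(19, 23, 37)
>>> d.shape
(19, 19)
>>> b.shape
(37, 23, 19)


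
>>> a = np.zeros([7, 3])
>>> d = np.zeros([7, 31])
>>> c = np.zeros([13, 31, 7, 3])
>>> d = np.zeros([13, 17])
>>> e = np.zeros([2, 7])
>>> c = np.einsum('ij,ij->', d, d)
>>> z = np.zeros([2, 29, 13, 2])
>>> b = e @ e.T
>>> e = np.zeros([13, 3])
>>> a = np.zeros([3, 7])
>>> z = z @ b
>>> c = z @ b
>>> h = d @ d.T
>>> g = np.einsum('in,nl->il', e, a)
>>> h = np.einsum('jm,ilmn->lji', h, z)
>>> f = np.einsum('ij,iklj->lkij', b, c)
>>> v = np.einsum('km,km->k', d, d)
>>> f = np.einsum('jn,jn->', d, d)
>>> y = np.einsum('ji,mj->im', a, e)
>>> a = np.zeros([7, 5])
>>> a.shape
(7, 5)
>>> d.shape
(13, 17)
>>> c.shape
(2, 29, 13, 2)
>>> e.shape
(13, 3)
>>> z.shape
(2, 29, 13, 2)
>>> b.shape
(2, 2)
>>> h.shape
(29, 13, 2)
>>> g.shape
(13, 7)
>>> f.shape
()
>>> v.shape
(13,)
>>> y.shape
(7, 13)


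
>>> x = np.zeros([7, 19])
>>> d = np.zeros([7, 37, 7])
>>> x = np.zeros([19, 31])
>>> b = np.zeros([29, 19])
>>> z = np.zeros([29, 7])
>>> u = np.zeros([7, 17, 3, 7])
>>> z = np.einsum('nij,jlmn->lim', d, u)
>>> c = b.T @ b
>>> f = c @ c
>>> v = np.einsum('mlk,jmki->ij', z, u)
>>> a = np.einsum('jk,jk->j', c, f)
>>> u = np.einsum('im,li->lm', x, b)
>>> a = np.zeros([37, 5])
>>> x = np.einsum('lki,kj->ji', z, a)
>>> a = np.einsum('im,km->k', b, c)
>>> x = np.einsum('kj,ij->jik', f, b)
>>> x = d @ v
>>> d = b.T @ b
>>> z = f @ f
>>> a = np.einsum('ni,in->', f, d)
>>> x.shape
(7, 37, 7)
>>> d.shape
(19, 19)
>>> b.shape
(29, 19)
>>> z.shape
(19, 19)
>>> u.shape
(29, 31)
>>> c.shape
(19, 19)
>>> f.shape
(19, 19)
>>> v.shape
(7, 7)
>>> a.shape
()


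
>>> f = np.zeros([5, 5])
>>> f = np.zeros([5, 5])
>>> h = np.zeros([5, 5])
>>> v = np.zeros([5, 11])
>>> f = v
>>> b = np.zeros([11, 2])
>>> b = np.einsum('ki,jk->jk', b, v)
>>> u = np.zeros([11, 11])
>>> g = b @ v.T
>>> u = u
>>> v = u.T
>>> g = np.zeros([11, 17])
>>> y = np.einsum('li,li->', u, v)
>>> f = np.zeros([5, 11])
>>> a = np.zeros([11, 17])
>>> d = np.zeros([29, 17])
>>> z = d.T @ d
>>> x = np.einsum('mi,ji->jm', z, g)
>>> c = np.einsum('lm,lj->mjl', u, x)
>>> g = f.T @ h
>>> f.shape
(5, 11)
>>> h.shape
(5, 5)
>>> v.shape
(11, 11)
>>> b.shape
(5, 11)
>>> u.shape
(11, 11)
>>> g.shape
(11, 5)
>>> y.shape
()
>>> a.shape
(11, 17)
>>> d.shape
(29, 17)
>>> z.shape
(17, 17)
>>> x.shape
(11, 17)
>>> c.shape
(11, 17, 11)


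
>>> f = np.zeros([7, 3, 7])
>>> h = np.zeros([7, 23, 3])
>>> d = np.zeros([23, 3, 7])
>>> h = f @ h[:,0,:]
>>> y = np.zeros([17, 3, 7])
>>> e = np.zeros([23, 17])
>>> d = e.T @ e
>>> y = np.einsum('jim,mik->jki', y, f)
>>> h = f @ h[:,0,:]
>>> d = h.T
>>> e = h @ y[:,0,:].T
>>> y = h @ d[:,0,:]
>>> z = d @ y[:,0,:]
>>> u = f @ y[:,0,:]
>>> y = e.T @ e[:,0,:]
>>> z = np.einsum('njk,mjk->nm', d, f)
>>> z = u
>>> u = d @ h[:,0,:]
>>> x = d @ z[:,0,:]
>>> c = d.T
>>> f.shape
(7, 3, 7)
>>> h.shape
(7, 3, 3)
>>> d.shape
(3, 3, 7)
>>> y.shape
(17, 3, 17)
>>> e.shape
(7, 3, 17)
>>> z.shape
(7, 3, 7)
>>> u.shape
(3, 3, 3)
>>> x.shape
(3, 3, 7)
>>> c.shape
(7, 3, 3)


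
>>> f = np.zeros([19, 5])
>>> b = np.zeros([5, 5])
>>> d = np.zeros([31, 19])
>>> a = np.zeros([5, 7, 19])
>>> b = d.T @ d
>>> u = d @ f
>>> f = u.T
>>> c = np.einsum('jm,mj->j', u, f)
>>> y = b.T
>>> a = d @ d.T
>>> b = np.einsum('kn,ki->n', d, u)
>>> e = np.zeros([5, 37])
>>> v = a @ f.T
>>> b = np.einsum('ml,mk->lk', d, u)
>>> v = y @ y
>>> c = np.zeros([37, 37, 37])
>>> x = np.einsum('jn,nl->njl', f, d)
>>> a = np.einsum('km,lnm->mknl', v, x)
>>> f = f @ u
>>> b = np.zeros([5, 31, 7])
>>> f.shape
(5, 5)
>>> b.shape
(5, 31, 7)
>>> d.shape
(31, 19)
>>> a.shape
(19, 19, 5, 31)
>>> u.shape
(31, 5)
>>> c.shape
(37, 37, 37)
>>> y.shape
(19, 19)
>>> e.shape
(5, 37)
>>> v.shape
(19, 19)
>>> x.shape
(31, 5, 19)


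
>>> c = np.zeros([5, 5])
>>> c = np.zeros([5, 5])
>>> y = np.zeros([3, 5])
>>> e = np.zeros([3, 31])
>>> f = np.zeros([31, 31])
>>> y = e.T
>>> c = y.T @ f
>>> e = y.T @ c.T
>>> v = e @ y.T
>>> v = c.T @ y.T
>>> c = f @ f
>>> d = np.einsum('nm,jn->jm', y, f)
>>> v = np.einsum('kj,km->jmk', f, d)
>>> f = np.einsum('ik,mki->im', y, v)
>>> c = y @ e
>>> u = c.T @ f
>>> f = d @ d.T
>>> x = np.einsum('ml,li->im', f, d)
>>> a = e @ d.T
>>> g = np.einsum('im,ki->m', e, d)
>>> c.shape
(31, 3)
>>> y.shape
(31, 3)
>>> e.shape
(3, 3)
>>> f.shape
(31, 31)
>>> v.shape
(31, 3, 31)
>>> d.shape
(31, 3)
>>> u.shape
(3, 31)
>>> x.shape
(3, 31)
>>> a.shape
(3, 31)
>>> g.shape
(3,)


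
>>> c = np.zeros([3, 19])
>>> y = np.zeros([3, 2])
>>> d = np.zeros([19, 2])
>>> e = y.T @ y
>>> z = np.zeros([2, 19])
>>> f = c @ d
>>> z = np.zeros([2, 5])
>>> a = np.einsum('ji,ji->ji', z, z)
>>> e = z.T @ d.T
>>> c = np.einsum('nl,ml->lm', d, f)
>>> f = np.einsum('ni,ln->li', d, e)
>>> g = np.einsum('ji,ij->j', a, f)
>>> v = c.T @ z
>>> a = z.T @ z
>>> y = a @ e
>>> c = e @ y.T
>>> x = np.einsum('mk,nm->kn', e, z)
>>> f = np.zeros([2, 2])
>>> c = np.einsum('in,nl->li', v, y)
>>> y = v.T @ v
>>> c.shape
(19, 3)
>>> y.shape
(5, 5)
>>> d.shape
(19, 2)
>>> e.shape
(5, 19)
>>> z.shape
(2, 5)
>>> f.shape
(2, 2)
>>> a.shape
(5, 5)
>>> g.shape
(2,)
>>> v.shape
(3, 5)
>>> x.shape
(19, 2)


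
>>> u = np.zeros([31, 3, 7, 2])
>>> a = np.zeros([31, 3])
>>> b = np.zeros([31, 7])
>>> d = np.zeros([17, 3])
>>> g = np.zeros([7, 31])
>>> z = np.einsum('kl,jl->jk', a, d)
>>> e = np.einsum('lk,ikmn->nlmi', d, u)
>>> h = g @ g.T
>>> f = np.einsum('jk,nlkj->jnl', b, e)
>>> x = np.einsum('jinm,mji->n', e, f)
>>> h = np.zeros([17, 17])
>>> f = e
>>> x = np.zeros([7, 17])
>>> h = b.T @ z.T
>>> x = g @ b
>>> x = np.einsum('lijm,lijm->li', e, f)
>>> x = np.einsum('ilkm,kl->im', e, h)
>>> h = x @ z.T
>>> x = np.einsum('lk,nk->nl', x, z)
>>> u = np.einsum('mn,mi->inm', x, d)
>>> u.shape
(3, 2, 17)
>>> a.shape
(31, 3)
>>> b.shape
(31, 7)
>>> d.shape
(17, 3)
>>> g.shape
(7, 31)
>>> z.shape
(17, 31)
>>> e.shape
(2, 17, 7, 31)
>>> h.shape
(2, 17)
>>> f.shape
(2, 17, 7, 31)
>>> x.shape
(17, 2)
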